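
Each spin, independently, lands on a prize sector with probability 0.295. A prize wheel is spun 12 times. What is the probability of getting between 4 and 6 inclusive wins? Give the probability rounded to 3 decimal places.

X ~ Binomial(12, 0.295); P(4 ≤ X ≤ 6) = Σ C(12,k) p^k (1−p)^(12−k) over k:
  k=4: C(12,4)·0.295^4·0.705^8 = 0.22877
  k=5: C(12,5)·0.295^5·0.705^7 = 0.15316
  k=6: C(12,6)·0.295^6·0.705^6 = 0.07477
Total = 0.45671

0.457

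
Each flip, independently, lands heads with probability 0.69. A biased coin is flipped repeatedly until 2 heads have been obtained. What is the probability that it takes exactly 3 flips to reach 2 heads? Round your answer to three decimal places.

0.295

Y = trial on which the second success occurs; negative binomial, r=2, p=0.69.
P(Y=3) = C(2,1) · p^2 · (1−p)^1
= 2 · 0.4761 · 0.31 = 0.29518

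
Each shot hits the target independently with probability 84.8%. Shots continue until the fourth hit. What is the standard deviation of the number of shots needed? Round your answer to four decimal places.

0.9195

Y = total shots until the fourth success; negative binomial with r=4, p=0.848.
SD(Y) = √[r(1−p)/p²] = √(0.845497) = 0.919509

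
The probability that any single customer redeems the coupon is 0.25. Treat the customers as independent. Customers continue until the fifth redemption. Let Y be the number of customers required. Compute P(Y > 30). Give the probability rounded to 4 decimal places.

0.0979

Needing more than 30 customers ⇔ fewer than 5 successes in the first 30. With X ~ Binomial(30, 0.25), P(Y > 30) = P(X ≤ 4).
  k=0: C(30,0)·0.25^0·0.75^30 = 0.000179
  k=1: C(30,1)·0.25^1·0.75^29 = 0.001786
  k=2: C(30,2)·0.25^2·0.75^28 = 0.008631
  k=3: C(30,3)·0.25^3·0.75^27 = 0.026853
  k=4: C(30,4)·0.25^4·0.75^26 = 0.060420
P(X ≤ 4) = 0.097870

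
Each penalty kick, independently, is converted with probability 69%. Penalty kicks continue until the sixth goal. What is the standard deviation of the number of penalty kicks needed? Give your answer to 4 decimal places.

1.9765

Y = total penalty kicks until the sixth success; negative binomial with r=6, p=0.69.
SD(Y) = √[r(1−p)/p²] = √(3.906742) = 1.976548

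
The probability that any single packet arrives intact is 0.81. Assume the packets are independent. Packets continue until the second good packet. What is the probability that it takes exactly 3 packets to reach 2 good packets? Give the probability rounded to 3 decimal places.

0.249

Y = trial on which the second success occurs; negative binomial, r=2, p=0.81.
P(Y=3) = C(2,1) · p^2 · (1−p)^1
= 2 · 0.6561 · 0.19 = 0.24932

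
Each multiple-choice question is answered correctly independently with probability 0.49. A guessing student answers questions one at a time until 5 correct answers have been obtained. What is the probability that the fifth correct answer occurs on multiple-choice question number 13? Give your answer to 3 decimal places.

0.064

Y = trial on which the fifth success occurs; negative binomial, r=5, p=0.49.
P(Y=13) = C(12,4) · p^5 · (1−p)^8
= 495 · 0.028248 · 0.0045768 = 0.06400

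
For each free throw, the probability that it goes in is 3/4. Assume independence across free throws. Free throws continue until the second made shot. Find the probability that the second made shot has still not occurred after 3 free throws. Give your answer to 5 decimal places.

0.15625

Needing more than 3 free throws ⇔ fewer than 2 successes in the first 3. With X ~ Binomial(3, 0.75), P(Y > 3) = P(X ≤ 1).
  k=0: C(3,0)·0.75^0·0.25^3 = 0.0156250
  k=1: C(3,1)·0.75^1·0.25^2 = 0.1406250
P(X ≤ 1) = 0.1562500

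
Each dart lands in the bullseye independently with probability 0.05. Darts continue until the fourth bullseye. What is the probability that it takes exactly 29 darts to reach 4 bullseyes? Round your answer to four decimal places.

0.0057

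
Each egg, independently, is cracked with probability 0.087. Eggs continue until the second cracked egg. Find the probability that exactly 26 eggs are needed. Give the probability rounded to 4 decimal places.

Y = trial on which the second success occurs; negative binomial, r=2, p=0.087.
P(Y=26) = C(25,1) · p^2 · (1−p)^24
= 25 · 0.007569 · 0.11254 = 0.021295

0.0213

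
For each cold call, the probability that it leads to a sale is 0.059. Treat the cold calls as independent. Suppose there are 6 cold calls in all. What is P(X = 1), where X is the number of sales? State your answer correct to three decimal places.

0.261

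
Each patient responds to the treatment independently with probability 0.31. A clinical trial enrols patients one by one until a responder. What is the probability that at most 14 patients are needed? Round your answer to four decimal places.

Y = number of patients to the first success; geometric, p = 0.31.
P(Y ≤ 14) = 1 − (1−p)^14 = 1 − 0.005545 = 0.994455

0.9945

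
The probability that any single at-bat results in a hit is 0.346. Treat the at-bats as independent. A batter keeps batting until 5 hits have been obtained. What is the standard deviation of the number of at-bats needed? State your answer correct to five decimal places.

5.22634

Y = total at-bats until the fifth success; negative binomial with r=5, p=0.346.
SD(Y) = √[r(1−p)/p²] = √(27.3146447) = 5.2263414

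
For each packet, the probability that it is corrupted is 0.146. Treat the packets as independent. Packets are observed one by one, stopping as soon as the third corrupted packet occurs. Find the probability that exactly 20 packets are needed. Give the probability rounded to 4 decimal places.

0.0364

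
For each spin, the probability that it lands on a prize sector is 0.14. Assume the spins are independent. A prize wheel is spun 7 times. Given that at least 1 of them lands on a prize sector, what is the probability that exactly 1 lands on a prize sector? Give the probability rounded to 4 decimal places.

X ~ Binomial(7, 0.14). Want P(X=1 | X≥1) = P(X=1) / P(X≥1).
P(X=1) = C(7,1)·0.14^1·0.86^6 = 0.396476
P(X≥1) = 1 − 0.347928 = 0.652072
Ratio = 0.396476 / 0.652072 = 0.608025

0.6080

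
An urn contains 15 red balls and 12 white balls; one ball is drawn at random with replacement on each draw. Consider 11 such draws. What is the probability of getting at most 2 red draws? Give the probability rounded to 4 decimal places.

0.0135

X ~ Binomial(11, 0.555556); P(X ≤ 2) = Σ C(11,k) p^k (1−p)^(11−k) over k:
  k=0: C(11,0)·0.555556^0·0.444444^11 = 0.000134
  k=1: C(11,1)·0.555556^1·0.444444^10 = 0.001838
  k=2: C(11,2)·0.555556^2·0.444444^9 = 0.011486
Total = 0.013458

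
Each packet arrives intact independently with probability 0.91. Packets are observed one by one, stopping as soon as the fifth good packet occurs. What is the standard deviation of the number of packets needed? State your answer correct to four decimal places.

0.7372

Y = total packets until the fifth success; negative binomial with r=5, p=0.91.
SD(Y) = √[r(1−p)/p²] = √(0.543413) = 0.737165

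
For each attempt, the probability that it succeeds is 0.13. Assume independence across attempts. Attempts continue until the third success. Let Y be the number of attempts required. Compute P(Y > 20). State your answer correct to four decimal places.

Needing more than 20 attempts ⇔ fewer than 3 successes in the first 20. With X ~ Binomial(20, 0.13), P(Y > 20) = P(X ≤ 2).
  k=0: C(20,0)·0.13^0·0.87^20 = 0.061714
  k=1: C(20,1)·0.13^1·0.87^19 = 0.184433
  k=2: C(20,2)·0.13^2·0.87^18 = 0.261810
P(X ≤ 2) = 0.507958

0.5080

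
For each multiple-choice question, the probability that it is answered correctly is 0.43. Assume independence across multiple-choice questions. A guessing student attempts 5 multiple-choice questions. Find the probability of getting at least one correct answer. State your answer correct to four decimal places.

P(at least one) = 1 − P(none) = 1 − (1 − 0.43)^5
= 1 − 0.060169 = 0.939831

0.9398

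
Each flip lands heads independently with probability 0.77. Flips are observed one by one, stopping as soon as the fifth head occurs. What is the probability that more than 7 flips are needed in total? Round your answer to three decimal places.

Needing more than 7 flips ⇔ fewer than 5 successes in the first 7. With X ~ Binomial(7, 0.77), P(Y > 7) = P(X ≤ 4).
  k=0: C(7,0)·0.77^0·0.23^7 = 0.00003
  k=1: C(7,1)·0.77^1·0.23^6 = 0.00080
  k=2: C(7,2)·0.77^2·0.23^5 = 0.00801
  k=3: C(7,3)·0.77^3·0.23^4 = 0.04471
  k=4: C(7,4)·0.77^4·0.23^3 = 0.14970
P(X ≤ 4) = 0.20326

0.203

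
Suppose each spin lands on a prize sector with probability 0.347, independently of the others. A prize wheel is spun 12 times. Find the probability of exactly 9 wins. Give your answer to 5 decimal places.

0.00447

X ~ Binomial(n=12, p=0.347).
P(X=9) = C(12,9) · p^9 · (1−p)^3
= 220 · 7.294e-05 · 0.27845 = 0.0044681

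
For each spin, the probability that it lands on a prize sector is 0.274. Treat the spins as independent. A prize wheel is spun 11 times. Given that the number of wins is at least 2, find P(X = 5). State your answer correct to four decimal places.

0.1232

X ~ Binomial(11, 0.274). Want P(X=5 | X≥2) = P(X=5) / P(X≥2).
P(X=5) = C(11,5)·0.274^5·0.726^6 = 0.104476
P(X≥2) = 1 − 0.029533 − 0.122605 = 0.847862
Ratio = 0.104476 / 0.847862 = 0.123222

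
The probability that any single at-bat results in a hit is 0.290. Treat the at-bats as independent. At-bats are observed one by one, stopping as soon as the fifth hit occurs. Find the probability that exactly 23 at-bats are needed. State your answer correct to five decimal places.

0.03154

Y = trial on which the fifth success occurs; negative binomial, r=5, p=0.29.
P(Y=23) = C(22,4) · p^5 · (1−p)^18
= 7315 · 0.0020511 · 0.0021021 = 0.0315395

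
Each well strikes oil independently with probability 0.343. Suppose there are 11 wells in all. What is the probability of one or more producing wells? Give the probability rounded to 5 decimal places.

0.99015

P(at least one) = 1 − P(none) = 1 − (1 − 0.343)^11
= 1 − 0.0098451 = 0.9901549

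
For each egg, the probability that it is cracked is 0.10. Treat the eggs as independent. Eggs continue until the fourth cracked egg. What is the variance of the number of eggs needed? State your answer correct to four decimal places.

360.0000

Y = total eggs until the fourth success; negative binomial with r=4, p=0.10.
Var(Y) = r(1−p)/p² = 4·0.90 / 0.10² = 360.000000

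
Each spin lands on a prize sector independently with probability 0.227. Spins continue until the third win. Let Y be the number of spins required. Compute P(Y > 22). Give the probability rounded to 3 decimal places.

Needing more than 22 spins ⇔ fewer than 3 successes in the first 22. With X ~ Binomial(22, 0.227), P(Y > 22) = P(X ≤ 2).
  k=0: C(22,0)·0.227^0·0.773^22 = 0.00347
  k=1: C(22,1)·0.227^1·0.773^21 = 0.02240
  k=2: C(22,2)·0.227^2·0.773^20 = 0.06906
P(X ≤ 2) = 0.09493

0.095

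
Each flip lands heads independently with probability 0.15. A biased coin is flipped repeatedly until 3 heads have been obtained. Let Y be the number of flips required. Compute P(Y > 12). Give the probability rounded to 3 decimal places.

0.736

Needing more than 12 flips ⇔ fewer than 3 successes in the first 12. With X ~ Binomial(12, 0.15), P(Y > 12) = P(X ≤ 2).
  k=0: C(12,0)·0.15^0·0.85^12 = 0.14224
  k=1: C(12,1)·0.15^1·0.85^11 = 0.30122
  k=2: C(12,2)·0.15^2·0.85^10 = 0.29236
P(X ≤ 2) = 0.73582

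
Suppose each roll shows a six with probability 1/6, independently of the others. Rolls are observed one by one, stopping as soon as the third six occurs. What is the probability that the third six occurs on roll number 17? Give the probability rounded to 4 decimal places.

0.0433

Y = trial on which the third success occurs; negative binomial, r=3, p=0.166667.
P(Y=17) = C(16,2) · p^3 · (1−p)^14
= 120 · 0.0046296 · 0.077887 = 0.043270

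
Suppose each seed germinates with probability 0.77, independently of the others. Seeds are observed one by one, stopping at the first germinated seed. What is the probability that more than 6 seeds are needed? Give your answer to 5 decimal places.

0.00015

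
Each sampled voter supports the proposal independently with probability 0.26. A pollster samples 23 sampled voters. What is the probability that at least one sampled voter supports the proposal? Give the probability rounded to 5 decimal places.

P(at least one) = 1 − P(none) = 1 − (1 − 0.26)^23
= 1 − 0.0009825 = 0.9990175

0.99902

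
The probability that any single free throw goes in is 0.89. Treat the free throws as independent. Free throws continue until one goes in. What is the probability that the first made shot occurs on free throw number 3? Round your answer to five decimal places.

Geometric (trials to first success), p = 0.89.
P(Y = 3) = (1−p)^2 · p = 0.0121 · 0.89 = 0.0107690

0.01077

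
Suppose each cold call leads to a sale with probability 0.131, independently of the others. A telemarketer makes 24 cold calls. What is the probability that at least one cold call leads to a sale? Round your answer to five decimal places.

P(at least one) = 1 − P(none) = 1 − (1 − 0.131)^24
= 1 − 0.0343934 = 0.9656066

0.96561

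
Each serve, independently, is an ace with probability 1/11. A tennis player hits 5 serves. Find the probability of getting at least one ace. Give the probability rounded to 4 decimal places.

P(at least one) = 1 − P(none) = 1 − (1 − 0.090909)^5
= 1 − 0.620921 = 0.379079

0.3791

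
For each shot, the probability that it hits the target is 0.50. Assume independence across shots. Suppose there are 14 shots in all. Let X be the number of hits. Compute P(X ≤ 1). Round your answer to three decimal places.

0.001

X ~ Binomial(14, 0.50); P(X ≤ 1) = Σ C(14,k) p^k (1−p)^(14−k) over k:
  k=0: C(14,0)·0.50^0·0.50^14 = 0.00006
  k=1: C(14,1)·0.50^1·0.50^13 = 0.00085
Total = 0.00092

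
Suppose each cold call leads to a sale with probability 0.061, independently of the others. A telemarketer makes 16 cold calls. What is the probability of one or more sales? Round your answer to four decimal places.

0.6347

P(at least one) = 1 − P(none) = 1 − (1 − 0.061)^16
= 1 − 0.365300 = 0.634700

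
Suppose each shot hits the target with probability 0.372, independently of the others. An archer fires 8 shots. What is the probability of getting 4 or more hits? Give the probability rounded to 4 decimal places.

X ~ Binomial(8, 0.372); P(X ≥ 4) = Σ C(8,k) p^k (1−p)^(8−k) over k:
  k=4: C(8,4)·0.372^4·0.628^4 = 0.208501
  k=5: C(8,5)·0.372^5·0.628^3 = 0.098806
  k=6: C(8,6)·0.372^6·0.628^2 = 0.029264
  k=7: C(8,7)·0.372^7·0.628^1 = 0.004953
  k=8: C(8,8)·0.372^8·0.628^0 = 0.000367
Total = 0.341890

0.3419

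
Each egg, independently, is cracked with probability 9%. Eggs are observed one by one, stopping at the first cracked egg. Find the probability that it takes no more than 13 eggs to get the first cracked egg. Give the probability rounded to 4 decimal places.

0.7065

Y = number of eggs to the first success; geometric, p = 0.09.
P(Y ≤ 13) = 1 − (1−p)^13 = 1 − 0.293453 = 0.706547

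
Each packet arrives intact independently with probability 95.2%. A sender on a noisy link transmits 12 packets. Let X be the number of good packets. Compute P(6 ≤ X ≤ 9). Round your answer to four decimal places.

0.0176

X ~ Binomial(12, 0.952); P(6 ≤ X ≤ 9) = Σ C(12,k) p^k (1−p)^(12−k) over k:
  k=6: C(12,6)·0.952^6·0.048^6 = 0.000008
  k=7: C(12,7)·0.952^7·0.048^5 = 0.000143
  k=8: C(12,8)·0.952^8·0.048^4 = 0.001773
  k=9: C(12,9)·0.952^9·0.048^3 = 0.015627
Total = 0.017551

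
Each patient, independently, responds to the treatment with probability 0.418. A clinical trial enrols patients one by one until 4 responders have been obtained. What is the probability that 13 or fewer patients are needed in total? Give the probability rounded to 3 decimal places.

0.862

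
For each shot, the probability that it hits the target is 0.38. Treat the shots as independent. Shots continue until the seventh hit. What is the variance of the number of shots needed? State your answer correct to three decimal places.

30.055

Y = total shots until the seventh success; negative binomial with r=7, p=0.38.
Var(Y) = r(1−p)/p² = 7·0.62 / 0.38² = 30.05540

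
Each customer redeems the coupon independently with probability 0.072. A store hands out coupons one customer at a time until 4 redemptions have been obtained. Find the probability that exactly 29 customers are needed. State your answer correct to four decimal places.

Y = trial on which the fourth success occurs; negative binomial, r=4, p=0.072.
P(Y=29) = C(28,3) · p^4 · (1−p)^25
= 3276 · 2.6874e-05 · 0.15442 = 0.013595

0.0136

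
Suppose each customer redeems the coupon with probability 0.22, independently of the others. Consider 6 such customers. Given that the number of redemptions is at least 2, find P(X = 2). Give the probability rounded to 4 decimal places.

0.6826

X ~ Binomial(6, 0.22). Want P(X=2 | X≥2) = P(X=2) / P(X≥2).
P(X=2) = C(6,2)·0.22^2·0.78^4 = 0.268729
P(X≥2) = 1 − 0.225200 − 0.381107 = 0.393693
Ratio = 0.268729 / 0.393693 = 0.682585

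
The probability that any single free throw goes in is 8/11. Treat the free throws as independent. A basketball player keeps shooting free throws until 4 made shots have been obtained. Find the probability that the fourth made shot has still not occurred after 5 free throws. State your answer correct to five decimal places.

0.41504

Needing more than 5 free throws ⇔ fewer than 4 successes in the first 5. With X ~ Binomial(5, 0.727273), P(Y > 5) = P(X ≤ 3).
  k=0: C(5,0)·0.727273^0·0.272727^5 = 0.0015088
  k=1: C(5,1)·0.727273^1·0.272727^4 = 0.0201179
  k=2: C(5,2)·0.727273^2·0.272727^3 = 0.1072952
  k=3: C(5,3)·0.727273^3·0.272727^2 = 0.2861205
P(X ≤ 3) = 0.4150424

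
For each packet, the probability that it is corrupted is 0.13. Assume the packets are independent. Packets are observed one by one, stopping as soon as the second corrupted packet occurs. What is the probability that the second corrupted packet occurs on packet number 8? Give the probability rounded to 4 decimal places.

0.0513

Y = trial on which the second success occurs; negative binomial, r=2, p=0.13.
P(Y=8) = C(7,1) · p^2 · (1−p)^6
= 7 · 0.0169 · 0.43363 = 0.051298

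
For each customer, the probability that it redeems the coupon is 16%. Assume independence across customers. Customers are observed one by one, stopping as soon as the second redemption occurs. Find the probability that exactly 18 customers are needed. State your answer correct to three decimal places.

0.027

Y = trial on which the second success occurs; negative binomial, r=2, p=0.16.
P(Y=18) = C(17,1) · p^2 · (1−p)^16
= 17 · 0.0256 · 0.061442 = 0.02674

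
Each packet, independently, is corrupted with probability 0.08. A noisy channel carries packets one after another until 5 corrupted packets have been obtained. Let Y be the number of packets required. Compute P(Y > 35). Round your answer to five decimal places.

Needing more than 35 packets ⇔ fewer than 5 successes in the first 35. With X ~ Binomial(35, 0.08), P(Y > 35) = P(X ≤ 4).
  k=0: C(35,0)·0.08^0·0.92^35 = 0.0540224
  k=1: C(35,1)·0.08^1·0.92^34 = 0.1644160
  k=2: C(35,2)·0.08^2·0.92^33 = 0.2430498
  k=3: C(35,3)·0.08^3·0.92^32 = 0.2324824
  k=4: C(35,4)·0.08^4·0.92^31 = 0.1617269
P(X ≤ 4) = 0.8556975

0.85570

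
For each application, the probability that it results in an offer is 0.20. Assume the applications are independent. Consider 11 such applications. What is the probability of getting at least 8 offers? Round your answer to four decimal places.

X ~ Binomial(11, 0.20); P(X ≥ 8) = Σ C(11,k) p^k (1−p)^(11−k) over k:
  k=8: C(11,8)·0.20^8·0.80^3 = 0.000216
  k=9: C(11,9)·0.20^9·0.80^2 = 0.000018
  k=10: C(11,10)·0.20^10·0.80^1 = 0.000001
  k=11: C(11,11)·0.20^11·0.80^0 = 0.000000
Total = 0.000235

0.0002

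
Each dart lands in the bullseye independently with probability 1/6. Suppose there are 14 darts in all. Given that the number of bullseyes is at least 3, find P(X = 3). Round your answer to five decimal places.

0.53934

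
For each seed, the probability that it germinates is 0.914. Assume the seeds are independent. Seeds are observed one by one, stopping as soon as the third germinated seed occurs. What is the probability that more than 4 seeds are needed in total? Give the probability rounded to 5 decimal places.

0.03945

Needing more than 4 seeds ⇔ fewer than 3 successes in the first 4. With X ~ Binomial(4, 0.914), P(Y > 4) = P(X ≤ 2).
  k=0: C(4,0)·0.914^0·0.086^4 = 0.0000547
  k=1: C(4,1)·0.914^1·0.086^3 = 0.0023254
  k=2: C(4,2)·0.914^2·0.086^2 = 0.0370715
P(X ≤ 2) = 0.0394517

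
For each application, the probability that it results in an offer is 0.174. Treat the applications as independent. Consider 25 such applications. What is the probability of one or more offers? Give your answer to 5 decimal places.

0.99160

P(at least one) = 1 − P(none) = 1 − (1 − 0.174)^25
= 1 − 0.0084043 = 0.9915957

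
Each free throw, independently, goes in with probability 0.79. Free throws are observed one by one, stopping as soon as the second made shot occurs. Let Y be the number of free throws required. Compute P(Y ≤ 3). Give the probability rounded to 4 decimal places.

0.8862

Finishing within 3 free throws ⇔ at least 2 successes in the first 3. With X ~ Binomial(3, 0.79), P(Y ≤ 3) = 1 − P(X ≤ 1).
  k=0: C(3,0)·0.79^0·0.21^3 = 0.009261
  k=1: C(3,1)·0.79^1·0.21^2 = 0.104517
1 − 0.113778 = 0.886222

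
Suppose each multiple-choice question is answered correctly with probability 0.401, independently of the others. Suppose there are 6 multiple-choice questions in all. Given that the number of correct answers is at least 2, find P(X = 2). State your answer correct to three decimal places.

X ~ Binomial(6, 0.401). Want P(X=2 | X≥2) = P(X=2) / P(X≥2).
P(X=2) = C(6,2)·0.401^2·0.599^4 = 0.31052
P(X≥2) = 1 − 0.04619 − 0.18554 = 0.76827
Ratio = 0.31052 / 0.76827 = 0.40418

0.404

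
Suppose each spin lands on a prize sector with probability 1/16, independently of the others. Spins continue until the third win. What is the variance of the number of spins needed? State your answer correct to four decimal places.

Y = total spins until the third success; negative binomial with r=3, p=0.0625.
Var(Y) = r(1−p)/p² = 3·0.9375 / 0.0625² = 720.000000

720.0000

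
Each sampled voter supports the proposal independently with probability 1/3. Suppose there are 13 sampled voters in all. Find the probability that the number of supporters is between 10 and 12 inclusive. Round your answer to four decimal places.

0.0016

X ~ Binomial(13, 0.333333); P(10 ≤ X ≤ 12) = Σ C(13,k) p^k (1−p)^(13−k) over k:
  k=10: C(13,10)·0.333333^10·0.666667^3 = 0.001435
  k=11: C(13,11)·0.333333^11·0.666667^2 = 0.000196
  k=12: C(13,12)·0.333333^12·0.666667^1 = 0.000016
Total = 0.001647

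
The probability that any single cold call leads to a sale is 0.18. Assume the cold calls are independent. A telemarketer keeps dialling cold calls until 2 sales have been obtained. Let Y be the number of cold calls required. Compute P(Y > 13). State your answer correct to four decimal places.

0.2920

Needing more than 13 cold calls ⇔ fewer than 2 successes in the first 13. With X ~ Binomial(13, 0.18), P(Y > 13) = P(X ≤ 1).
  k=0: C(13,0)·0.18^0·0.82^13 = 0.075784
  k=1: C(13,1)·0.18^1·0.82^12 = 0.216263
P(X ≤ 1) = 0.292047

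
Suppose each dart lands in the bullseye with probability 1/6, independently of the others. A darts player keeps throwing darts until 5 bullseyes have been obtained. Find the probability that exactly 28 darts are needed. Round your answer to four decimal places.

0.0341

Y = trial on which the fifth success occurs; negative binomial, r=5, p=0.166667.
P(Y=28) = C(27,4) · p^5 · (1−p)^23
= 17550 · 0.0001286 · 0.015095 = 0.034068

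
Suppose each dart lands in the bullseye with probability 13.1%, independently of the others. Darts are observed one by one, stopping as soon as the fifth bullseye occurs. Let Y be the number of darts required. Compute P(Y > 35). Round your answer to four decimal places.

0.5084

Needing more than 35 darts ⇔ fewer than 5 successes in the first 35. With X ~ Binomial(35, 0.131), P(Y > 35) = P(X ≤ 4).
  k=0: C(35,0)·0.131^0·0.869^35 = 0.007340
  k=1: C(35,1)·0.131^1·0.869^34 = 0.038727
  k=2: C(35,2)·0.131^2·0.869^33 = 0.099246
  k=3: C(35,3)·0.131^3·0.869^32 = 0.164572
  k=4: C(35,4)·0.131^4·0.869^31 = 0.198471
P(X ≤ 4) = 0.508356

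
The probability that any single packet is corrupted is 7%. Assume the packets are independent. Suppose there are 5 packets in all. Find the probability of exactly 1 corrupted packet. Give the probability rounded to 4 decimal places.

0.2618

X ~ Binomial(n=5, p=0.07).
P(X=1) = C(5,1) · p^1 · (1−p)^4
= 5 · 0.07 · 0.74805 = 0.261818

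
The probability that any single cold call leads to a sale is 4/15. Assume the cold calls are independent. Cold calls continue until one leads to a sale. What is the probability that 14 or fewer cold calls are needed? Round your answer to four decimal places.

Y = number of cold calls to the first success; geometric, p = 0.266667.
P(Y ≤ 14) = 1 − (1−p)^14 = 1 − 0.013008 = 0.986992

0.9870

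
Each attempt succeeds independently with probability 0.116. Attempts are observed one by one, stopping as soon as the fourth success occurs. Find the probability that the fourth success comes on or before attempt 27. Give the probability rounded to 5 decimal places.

0.38392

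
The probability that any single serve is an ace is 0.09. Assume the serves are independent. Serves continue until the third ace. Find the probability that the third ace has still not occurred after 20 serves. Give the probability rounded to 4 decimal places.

Needing more than 20 serves ⇔ fewer than 3 successes in the first 20. With X ~ Binomial(20, 0.09), P(Y > 20) = P(X ≤ 2).
  k=0: C(20,0)·0.09^0·0.91^20 = 0.151645
  k=1: C(20,1)·0.09^1·0.91^19 = 0.299957
  k=2: C(20,2)·0.09^2·0.91^18 = 0.281828
P(X ≤ 2) = 0.733430

0.7334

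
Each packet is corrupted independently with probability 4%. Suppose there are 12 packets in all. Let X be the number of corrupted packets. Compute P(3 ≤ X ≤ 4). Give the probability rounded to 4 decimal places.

X ~ Binomial(12, 0.04); P(3 ≤ X ≤ 4) = Σ C(12,k) p^k (1−p)^(12−k) over k:
  k=3: C(12,3)·0.04^3·0.96^9 = 0.009751
  k=4: C(12,4)·0.04^4·0.96^8 = 0.000914
Total = 0.010665

0.0107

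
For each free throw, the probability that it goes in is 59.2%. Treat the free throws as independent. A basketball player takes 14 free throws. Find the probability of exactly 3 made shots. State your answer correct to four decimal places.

0.0039

X ~ Binomial(n=14, p=0.592).
P(X=3) = C(14,3) · p^3 · (1−p)^11
= 364 · 0.20747 · 5.2151e-05 = 0.003938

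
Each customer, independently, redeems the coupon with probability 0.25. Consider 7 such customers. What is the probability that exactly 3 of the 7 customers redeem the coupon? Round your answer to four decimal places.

0.1730

X ~ Binomial(n=7, p=0.25).
P(X=3) = C(7,3) · p^3 · (1−p)^4
= 35 · 0.015625 · 0.31641 = 0.173035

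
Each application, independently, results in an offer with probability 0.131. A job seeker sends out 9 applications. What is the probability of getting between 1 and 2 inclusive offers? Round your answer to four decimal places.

X ~ Binomial(9, 0.131); P(1 ≤ X ≤ 2) = Σ C(9,k) p^k (1−p)^(9−k) over k:
  k=1: C(9,1)·0.131^1·0.869^8 = 0.383418
  k=2: C(9,2)·0.131^2·0.869^7 = 0.231198
Total = 0.614615

0.6146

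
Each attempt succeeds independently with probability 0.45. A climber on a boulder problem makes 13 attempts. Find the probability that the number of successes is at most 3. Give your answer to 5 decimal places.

0.09292

X ~ Binomial(13, 0.45); P(X ≤ 3) = Σ C(13,k) p^k (1−p)^(13−k) over k:
  k=0: C(13,0)·0.45^0·0.55^13 = 0.0004214
  k=1: C(13,1)·0.45^1·0.55^12 = 0.0044824
  k=2: C(13,2)·0.45^2·0.55^11 = 0.0220044
  k=3: C(13,3)·0.45^3·0.55^10 = 0.0660132
Total = 0.0929213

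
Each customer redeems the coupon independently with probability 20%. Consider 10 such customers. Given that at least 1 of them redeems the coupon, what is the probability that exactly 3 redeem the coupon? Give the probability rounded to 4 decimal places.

X ~ Binomial(10, 0.20). Want P(X=3 | X≥1) = P(X=3) / P(X≥1).
P(X=3) = C(10,3)·0.20^3·0.80^7 = 0.201327
P(X≥1) = 1 − 0.107374 = 0.892626
Ratio = 0.201327 / 0.892626 = 0.225544

0.2255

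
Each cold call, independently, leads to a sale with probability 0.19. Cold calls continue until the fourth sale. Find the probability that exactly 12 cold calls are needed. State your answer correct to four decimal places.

Y = trial on which the fourth success occurs; negative binomial, r=4, p=0.19.
P(Y=12) = C(11,3) · p^4 · (1−p)^8
= 165 · 0.0013032 · 0.1853 = 0.039845

0.0398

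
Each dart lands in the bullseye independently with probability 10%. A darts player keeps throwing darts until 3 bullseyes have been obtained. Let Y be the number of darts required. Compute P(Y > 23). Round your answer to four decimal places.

Needing more than 23 darts ⇔ fewer than 3 successes in the first 23. With X ~ Binomial(23, 0.10), P(Y > 23) = P(X ≤ 2).
  k=0: C(23,0)·0.10^0·0.90^23 = 0.088629
  k=1: C(23,1)·0.10^1·0.90^22 = 0.226497
  k=2: C(23,2)·0.10^2·0.90^21 = 0.276830
P(X ≤ 2) = 0.591957

0.5920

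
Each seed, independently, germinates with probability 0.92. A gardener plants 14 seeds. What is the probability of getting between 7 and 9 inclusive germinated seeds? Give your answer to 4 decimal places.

X ~ Binomial(14, 0.92); P(7 ≤ X ≤ 9) = Σ C(14,k) p^k (1−p)^(14−k) over k:
  k=7: C(14,7)·0.92^7·0.08^7 = 0.000040
  k=8: C(14,8)·0.92^8·0.08^6 = 0.000404
  k=9: C(14,9)·0.92^9·0.08^5 = 0.003097
Total = 0.003542

0.0035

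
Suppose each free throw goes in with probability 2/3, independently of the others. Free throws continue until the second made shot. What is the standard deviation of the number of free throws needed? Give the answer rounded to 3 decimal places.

Y = total free throws until the second success; negative binomial with r=2, p=0.666667.
SD(Y) = √[r(1−p)/p²] = √(1.50000) = 1.22474

1.225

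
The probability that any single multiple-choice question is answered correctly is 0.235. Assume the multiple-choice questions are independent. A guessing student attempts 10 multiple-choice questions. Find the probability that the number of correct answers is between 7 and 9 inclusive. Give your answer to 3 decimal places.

X ~ Binomial(10, 0.235); P(7 ≤ X ≤ 9) = Σ C(10,k) p^k (1−p)^(10−k) over k:
  k=7: C(10,7)·0.235^7·0.765^3 = 0.00213
  k=8: C(10,8)·0.235^8·0.765^2 = 0.00024
  k=9: C(10,9)·0.235^9·0.765^1 = 0.00002
Total = 0.00239

0.002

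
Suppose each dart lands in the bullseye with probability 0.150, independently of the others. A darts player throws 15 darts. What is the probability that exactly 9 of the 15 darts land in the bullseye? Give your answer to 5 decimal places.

0.00007

X ~ Binomial(n=15, p=0.15).
P(X=9) = C(15,9) · p^9 · (1−p)^6
= 5005 · 3.8443e-08 · 0.37715 = 0.0000726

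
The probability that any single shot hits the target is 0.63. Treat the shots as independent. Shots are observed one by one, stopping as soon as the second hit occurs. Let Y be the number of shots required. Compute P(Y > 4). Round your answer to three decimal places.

Needing more than 4 shots ⇔ fewer than 2 successes in the first 4. With X ~ Binomial(4, 0.63), P(Y > 4) = P(X ≤ 1).
  k=0: C(4,0)·0.63^0·0.37^4 = 0.01874
  k=1: C(4,1)·0.63^1·0.37^3 = 0.12765
P(X ≤ 1) = 0.14639

0.146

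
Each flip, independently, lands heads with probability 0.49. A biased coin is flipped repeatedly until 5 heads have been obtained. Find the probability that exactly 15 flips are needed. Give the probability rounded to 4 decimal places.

0.0337

Y = trial on which the fifth success occurs; negative binomial, r=5, p=0.49.
P(Y=15) = C(14,4) · p^5 · (1−p)^10
= 1001 · 0.028248 · 0.0011904 = 0.033660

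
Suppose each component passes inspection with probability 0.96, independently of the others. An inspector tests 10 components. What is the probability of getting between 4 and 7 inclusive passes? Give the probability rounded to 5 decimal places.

0.00621

X ~ Binomial(10, 0.96); P(4 ≤ X ≤ 7) = Σ C(10,k) p^k (1−p)^(10−k) over k:
  k=4: C(10,4)·0.96^4·0.04^6 = 0.0000007
  k=5: C(10,5)·0.96^5·0.04^5 = 0.0000210
  k=6: C(10,6)·0.96^6·0.04^4 = 0.0004208
  k=7: C(10,7)·0.96^7·0.04^3 = 0.0057711
Total = 0.0062137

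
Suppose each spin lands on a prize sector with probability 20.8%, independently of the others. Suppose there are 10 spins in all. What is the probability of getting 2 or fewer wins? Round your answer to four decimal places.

0.6535

X ~ Binomial(10, 0.208); P(X ≤ 2) = Σ C(10,k) p^k (1−p)^(10−k) over k:
  k=0: C(10,0)·0.208^0·0.792^10 = 0.097107
  k=1: C(10,1)·0.208^1·0.792^9 = 0.255029
  k=2: C(10,2)·0.208^2·0.792^8 = 0.301398
Total = 0.653535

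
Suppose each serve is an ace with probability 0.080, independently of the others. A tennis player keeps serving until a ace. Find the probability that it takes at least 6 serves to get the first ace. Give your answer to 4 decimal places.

0.6591

Y = number of serves to the first success; geometric, p = 0.08.
P(Y > 5) = P(first 5 all fail) = (1−p)^5 = 0.659082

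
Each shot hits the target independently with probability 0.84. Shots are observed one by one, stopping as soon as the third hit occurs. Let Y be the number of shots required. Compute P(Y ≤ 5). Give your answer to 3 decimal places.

0.968

Finishing within 5 shots ⇔ at least 3 successes in the first 5. With X ~ Binomial(5, 0.84), P(Y ≤ 5) = 1 − P(X ≤ 2).
  k=0: C(5,0)·0.84^0·0.16^5 = 0.00010
  k=1: C(5,1)·0.84^1·0.16^4 = 0.00275
  k=2: C(5,2)·0.84^2·0.16^3 = 0.02890
1 − 0.03176 = 0.96824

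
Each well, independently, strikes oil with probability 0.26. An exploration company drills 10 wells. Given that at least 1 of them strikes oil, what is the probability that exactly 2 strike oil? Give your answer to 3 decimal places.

0.288

X ~ Binomial(10, 0.26). Want P(X=2 | X≥1) = P(X=2) / P(X≥1).
P(X=2) = C(10,2)·0.26^2·0.74^8 = 0.27354
P(X≥1) = 1 − 0.04924 = 0.95076
Ratio = 0.27354 / 0.95076 = 0.28770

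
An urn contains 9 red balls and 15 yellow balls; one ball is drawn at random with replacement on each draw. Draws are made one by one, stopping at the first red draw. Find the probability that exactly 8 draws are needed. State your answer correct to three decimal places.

Geometric (trials to first success), p = 0.375.
P(Y = 8) = (1−p)^7 · p = 0.037253 · 0.375 = 0.01397

0.014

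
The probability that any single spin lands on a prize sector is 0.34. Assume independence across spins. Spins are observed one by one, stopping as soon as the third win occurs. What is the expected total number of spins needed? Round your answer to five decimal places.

8.82353

Y = total spins until the third success; negative binomial with r=3, p=0.34.
E[Y] = r / p = 3 / 0.34 = 8.8235294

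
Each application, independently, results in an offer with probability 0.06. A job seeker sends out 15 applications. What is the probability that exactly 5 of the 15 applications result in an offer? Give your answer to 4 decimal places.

0.0013

X ~ Binomial(n=15, p=0.06).
P(X=5) = C(15,5) · p^5 · (1−p)^10
= 3003 · 7.776e-07 · 0.53862 = 0.001258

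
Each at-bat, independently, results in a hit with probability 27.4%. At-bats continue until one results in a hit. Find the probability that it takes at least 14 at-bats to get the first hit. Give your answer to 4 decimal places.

Y = number of at-bats to the first success; geometric, p = 0.274.
P(Y > 13) = P(first 13 all fail) = (1−p)^13 = 0.015566

0.0156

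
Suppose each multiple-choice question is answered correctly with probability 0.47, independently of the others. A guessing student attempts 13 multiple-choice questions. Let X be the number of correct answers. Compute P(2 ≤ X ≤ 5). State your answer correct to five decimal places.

X ~ Binomial(13, 0.47); P(2 ≤ X ≤ 5) = Σ C(13,k) p^k (1−p)^(13−k) over k:
  k=2: C(13,2)·0.47^2·0.53^11 = 0.0159707
  k=3: C(13,3)·0.47^3·0.53^10 = 0.0519300
  k=4: C(13,4)·0.47^4·0.53^9 = 0.1151278
  k=5: C(13,5)·0.47^5·0.53^8 = 0.1837701
Total = 0.3667986

0.36680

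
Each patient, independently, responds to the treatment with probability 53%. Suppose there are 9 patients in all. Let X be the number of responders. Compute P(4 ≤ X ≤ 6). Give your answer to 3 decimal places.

0.678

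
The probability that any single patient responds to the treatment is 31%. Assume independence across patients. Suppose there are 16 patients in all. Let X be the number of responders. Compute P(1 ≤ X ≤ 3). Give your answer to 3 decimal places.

X ~ Binomial(16, 0.31); P(1 ≤ X ≤ 3) = Σ C(16,k) p^k (1−p)^(16−k) over k:
  k=1: C(16,1)·0.31^1·0.69^15 = 0.01898
  k=2: C(16,2)·0.31^2·0.69^14 = 0.06394
  k=3: C(16,3)·0.31^3·0.69^13 = 0.13406
Total = 0.21698

0.217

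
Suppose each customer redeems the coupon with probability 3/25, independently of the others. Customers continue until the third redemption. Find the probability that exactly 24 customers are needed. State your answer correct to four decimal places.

Y = trial on which the third success occurs; negative binomial, r=3, p=0.12.
P(Y=24) = C(23,2) · p^3 · (1−p)^21
= 253 · 0.001728 · 0.068255 = 0.029840

0.0298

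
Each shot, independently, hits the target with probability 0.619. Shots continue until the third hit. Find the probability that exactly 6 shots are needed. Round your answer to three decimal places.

Y = trial on which the third success occurs; negative binomial, r=3, p=0.619.
P(Y=6) = C(5,2) · p^3 · (1−p)^3
= 10 · 0.23718 · 0.055306 = 0.13117

0.131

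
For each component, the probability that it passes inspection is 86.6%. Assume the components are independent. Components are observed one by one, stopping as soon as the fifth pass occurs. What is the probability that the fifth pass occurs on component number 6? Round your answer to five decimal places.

0.32634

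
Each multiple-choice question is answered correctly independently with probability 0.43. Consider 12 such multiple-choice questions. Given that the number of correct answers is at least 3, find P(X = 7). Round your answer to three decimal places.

0.137

X ~ Binomial(12, 0.43). Want P(X=7 | X≥3) = P(X=7) / P(X≥3).
P(X=7) = C(12,7)·0.43^7·0.57^5 = 0.12953
P(X≥3) = 1 − 0.00118 − 0.01065 − 0.04418 = 0.94400
Ratio = 0.12953 / 0.94400 = 0.13722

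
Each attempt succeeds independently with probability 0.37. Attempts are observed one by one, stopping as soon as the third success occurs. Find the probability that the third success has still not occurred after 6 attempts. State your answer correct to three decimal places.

0.606

Needing more than 6 attempts ⇔ fewer than 3 successes in the first 6. With X ~ Binomial(6, 0.37), P(Y > 6) = P(X ≤ 2).
  k=0: C(6,0)·0.37^0·0.63^6 = 0.06252
  k=1: C(6,1)·0.37^1·0.63^5 = 0.22032
  k=2: C(6,2)·0.37^2·0.63^4 = 0.32349
P(X ≤ 2) = 0.60633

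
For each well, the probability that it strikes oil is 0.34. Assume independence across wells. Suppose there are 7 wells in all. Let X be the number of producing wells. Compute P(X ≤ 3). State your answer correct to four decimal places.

X ~ Binomial(7, 0.34); P(X ≤ 3) = Σ C(7,k) p^k (1−p)^(7−k) over k:
  k=0: C(7,0)·0.34^0·0.66^7 = 0.054552
  k=1: C(7,1)·0.34^1·0.66^6 = 0.196716
  k=2: C(7,2)·0.34^2·0.66^5 = 0.304016
  k=3: C(7,3)·0.34^3·0.66^4 = 0.261024
Total = 0.816308

0.8163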